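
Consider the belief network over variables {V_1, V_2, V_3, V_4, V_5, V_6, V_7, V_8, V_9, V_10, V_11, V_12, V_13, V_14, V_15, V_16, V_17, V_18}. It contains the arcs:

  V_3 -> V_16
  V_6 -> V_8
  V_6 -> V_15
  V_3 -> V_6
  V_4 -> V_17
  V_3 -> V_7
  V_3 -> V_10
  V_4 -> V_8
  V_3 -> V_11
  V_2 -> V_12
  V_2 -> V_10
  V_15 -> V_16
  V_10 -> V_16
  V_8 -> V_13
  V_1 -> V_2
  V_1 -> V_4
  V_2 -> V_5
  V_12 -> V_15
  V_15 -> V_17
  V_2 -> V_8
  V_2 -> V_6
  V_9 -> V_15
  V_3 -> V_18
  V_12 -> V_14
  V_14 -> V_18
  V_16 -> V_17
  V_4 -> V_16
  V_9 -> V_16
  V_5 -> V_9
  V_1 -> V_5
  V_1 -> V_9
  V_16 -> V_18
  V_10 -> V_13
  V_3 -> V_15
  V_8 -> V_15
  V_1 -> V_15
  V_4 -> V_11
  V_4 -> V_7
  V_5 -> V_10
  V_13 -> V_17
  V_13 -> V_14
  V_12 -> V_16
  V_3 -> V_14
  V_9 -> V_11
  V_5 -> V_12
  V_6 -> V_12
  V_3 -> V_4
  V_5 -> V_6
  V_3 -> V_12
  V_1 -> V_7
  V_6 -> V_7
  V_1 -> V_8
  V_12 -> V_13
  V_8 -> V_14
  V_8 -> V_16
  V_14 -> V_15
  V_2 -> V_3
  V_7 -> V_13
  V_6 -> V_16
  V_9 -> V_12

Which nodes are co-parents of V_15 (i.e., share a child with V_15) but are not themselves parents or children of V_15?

{V_4, V_10, V_13}

Children of V_15: V_16, V_17.
  V_16: V_3, V_4, V_6, V_8, V_9, V_10, V_12
  V_17: V_4, V_13, V_16
Excluding nodes already adjacent to V_15 (V_1, V_3, V_6, V_8, V_9, V_12, V_14, V_16, V_17), the co-parent-only contribution is {V_4, V_10, V_13}.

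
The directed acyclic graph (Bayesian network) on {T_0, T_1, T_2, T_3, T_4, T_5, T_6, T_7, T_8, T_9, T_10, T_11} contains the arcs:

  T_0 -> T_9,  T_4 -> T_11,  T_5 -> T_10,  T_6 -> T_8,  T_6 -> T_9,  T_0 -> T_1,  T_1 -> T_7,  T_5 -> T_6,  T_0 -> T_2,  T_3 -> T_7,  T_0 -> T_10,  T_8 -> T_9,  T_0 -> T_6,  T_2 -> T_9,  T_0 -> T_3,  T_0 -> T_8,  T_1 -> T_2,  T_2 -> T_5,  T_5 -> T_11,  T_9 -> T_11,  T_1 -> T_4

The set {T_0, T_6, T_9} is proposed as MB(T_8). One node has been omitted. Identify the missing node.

T_2

Recall MB(v) = parents ∪ children ∪ spouses, where spouses are the other parents of v's children.
T_8's parents: T_0, T_6.
Children of T_8: T_9.
Other parents of T_8's children:
  T_9: T_0, T_2, T_6
MB(T_8) = {T_0, T_2, T_6, T_9}.
Comparing with the claimed set, T_2 is missing.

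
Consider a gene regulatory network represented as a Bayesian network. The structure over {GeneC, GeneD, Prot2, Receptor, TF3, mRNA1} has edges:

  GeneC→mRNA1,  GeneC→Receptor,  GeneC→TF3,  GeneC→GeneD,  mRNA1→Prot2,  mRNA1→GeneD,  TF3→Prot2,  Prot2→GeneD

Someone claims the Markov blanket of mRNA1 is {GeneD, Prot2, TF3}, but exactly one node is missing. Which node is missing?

mRNA1 has parent GeneC.
Children of mRNA1: GeneD, Prot2.
Co-parents of mRNA1 (other parents of its children):
  Prot2: TF3
  GeneD: GeneC, Prot2
MB(mRNA1) = {GeneC, GeneD, Prot2, TF3}.
Comparing with the claimed set, GeneC is missing.

GeneC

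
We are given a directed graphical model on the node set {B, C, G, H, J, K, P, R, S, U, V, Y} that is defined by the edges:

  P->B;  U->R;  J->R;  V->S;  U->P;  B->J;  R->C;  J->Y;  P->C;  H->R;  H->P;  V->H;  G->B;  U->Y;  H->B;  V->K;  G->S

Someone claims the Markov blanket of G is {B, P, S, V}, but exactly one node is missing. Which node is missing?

H

The Markov blanket of a node is its parents, its children, and the other parents of its children.
Children of G: B, S.
G has no parents.
For each child, the remaining parents (spouses of G):
  S also has parent V.
  B also has parents H, P.
MB(G) = {B, H, P, S, V}.
Comparing with the claimed set, H is missing.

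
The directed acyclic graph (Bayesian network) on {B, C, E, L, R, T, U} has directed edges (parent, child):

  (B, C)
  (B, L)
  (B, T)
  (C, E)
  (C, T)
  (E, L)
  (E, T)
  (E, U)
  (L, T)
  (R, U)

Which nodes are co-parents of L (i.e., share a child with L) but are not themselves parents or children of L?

Children of L: T.
  parents(T) \ {L} = {B, C, E}.
Excluding nodes already adjacent to L (B, E, T), the co-parent-only contribution is {C}.

{C}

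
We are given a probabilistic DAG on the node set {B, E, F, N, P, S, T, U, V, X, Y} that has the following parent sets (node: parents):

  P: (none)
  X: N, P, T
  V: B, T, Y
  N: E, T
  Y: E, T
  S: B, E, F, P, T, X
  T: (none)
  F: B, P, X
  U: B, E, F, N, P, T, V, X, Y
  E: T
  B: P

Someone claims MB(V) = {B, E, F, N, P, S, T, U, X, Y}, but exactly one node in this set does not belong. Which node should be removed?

The Markov blanket of a node is its parents, its children, and the other parents of its children.
Pa(V) = {B, T, Y}.
Children of V: U.
Other parents of V's children:
  U's other parents are B, E, F, N, P, T, X, Y.
MB(V) = {B, E, F, N, P, T, U, X, Y}.
S is neither a parent, child, nor co-parent of V, so it does not belong.

S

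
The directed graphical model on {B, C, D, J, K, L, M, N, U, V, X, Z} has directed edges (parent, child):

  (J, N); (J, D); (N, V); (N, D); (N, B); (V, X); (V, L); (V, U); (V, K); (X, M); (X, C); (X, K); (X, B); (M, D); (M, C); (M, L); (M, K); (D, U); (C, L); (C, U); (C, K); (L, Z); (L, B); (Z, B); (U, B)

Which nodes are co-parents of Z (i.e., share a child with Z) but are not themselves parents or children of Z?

{N, U, X}

Children of Z: B.
  B's other parents are L, N, U, X.
Excluding nodes already adjacent to Z (B, L), the co-parent-only contribution is {N, U, X}.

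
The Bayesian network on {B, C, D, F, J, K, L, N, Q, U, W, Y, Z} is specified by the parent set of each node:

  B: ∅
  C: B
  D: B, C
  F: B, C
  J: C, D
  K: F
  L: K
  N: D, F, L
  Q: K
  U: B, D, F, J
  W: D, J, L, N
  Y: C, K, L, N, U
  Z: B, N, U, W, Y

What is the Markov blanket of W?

Parents of W: D, J, L, N.
Ch(W) = {Z}.
Other parents of W's children:
  Z also has parents B, N, U, Y.
MB(W) = {B, D, J, L, N, U, Y, Z}.

{B, D, J, L, N, U, Y, Z}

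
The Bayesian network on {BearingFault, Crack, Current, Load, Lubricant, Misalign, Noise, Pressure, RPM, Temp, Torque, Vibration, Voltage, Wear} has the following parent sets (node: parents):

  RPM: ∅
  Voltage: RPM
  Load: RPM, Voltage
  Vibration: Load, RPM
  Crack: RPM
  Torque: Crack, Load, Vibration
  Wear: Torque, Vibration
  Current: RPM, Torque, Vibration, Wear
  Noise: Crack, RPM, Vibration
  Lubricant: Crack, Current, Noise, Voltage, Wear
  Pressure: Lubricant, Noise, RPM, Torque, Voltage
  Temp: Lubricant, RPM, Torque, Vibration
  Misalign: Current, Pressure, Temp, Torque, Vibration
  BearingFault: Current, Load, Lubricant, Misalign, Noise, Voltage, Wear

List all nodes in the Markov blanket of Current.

{BearingFault, Crack, Load, Lubricant, Misalign, Noise, Pressure, RPM, Temp, Torque, Vibration, Voltage, Wear}

Current's parents: RPM, Torque, Vibration, Wear.
Children of Current: BearingFault, Lubricant, Misalign.
For each child, the remaining parents (spouses of Current):
  Lubricant: Crack, Noise, Voltage, Wear
  Misalign: Pressure, Temp, Torque, Vibration
  BearingFault: Load, Lubricant, Misalign, Noise, Voltage, Wear
So the Markov blanket of Current is {BearingFault, Crack, Load, Lubricant, Misalign, Noise, Pressure, RPM, Temp, Torque, Vibration, Voltage, Wear}.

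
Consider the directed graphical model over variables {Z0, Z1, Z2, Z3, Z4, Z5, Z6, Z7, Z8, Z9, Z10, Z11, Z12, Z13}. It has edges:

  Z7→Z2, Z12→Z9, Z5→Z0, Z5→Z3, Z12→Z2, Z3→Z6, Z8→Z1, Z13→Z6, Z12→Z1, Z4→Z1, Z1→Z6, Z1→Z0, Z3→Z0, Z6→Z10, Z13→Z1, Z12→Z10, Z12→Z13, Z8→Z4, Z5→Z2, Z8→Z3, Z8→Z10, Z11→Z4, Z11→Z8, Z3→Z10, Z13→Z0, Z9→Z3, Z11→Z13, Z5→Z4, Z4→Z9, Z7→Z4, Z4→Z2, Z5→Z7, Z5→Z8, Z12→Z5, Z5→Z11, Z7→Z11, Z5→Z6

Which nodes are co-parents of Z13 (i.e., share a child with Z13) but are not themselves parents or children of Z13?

Children of Z13: Z0, Z1, Z6.
  parents(Z1) \ {Z13} = {Z4, Z8, Z12}.
  parents(Z6) \ {Z13} = {Z1, Z3, Z5}.
  parents(Z0) \ {Z13} = {Z1, Z3, Z5}.
Excluding nodes already adjacent to Z13 (Z0, Z1, Z6, Z11, Z12), the co-parent-only contribution is {Z3, Z4, Z5, Z8}.

{Z3, Z4, Z5, Z8}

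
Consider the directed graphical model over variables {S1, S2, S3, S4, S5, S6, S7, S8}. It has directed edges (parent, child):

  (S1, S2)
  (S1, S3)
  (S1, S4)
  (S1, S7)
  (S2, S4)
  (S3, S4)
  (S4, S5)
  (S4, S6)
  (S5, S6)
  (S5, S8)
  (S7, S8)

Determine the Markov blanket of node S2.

{S1, S3, S4}

S2 has child S4.
S2 has parent S1.
Other parents of S2's children:
  S4 also has parents S1, S3.
MB(S2) = {S1, S3, S4}.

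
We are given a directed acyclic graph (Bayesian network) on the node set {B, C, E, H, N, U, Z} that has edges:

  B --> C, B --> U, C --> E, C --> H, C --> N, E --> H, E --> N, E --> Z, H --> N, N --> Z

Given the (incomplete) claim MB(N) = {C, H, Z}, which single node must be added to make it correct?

Recall MB(v) = parents ∪ children ∪ spouses, where spouses are the other parents of v's children.
Parents of N: C, E, H.
Ch(N) = {Z}.
Co-parents of N (other parents of its children):
  Z also has parent E.
MB(N) = {C, E, H, Z}.
Comparing with the claimed set, E is missing.

E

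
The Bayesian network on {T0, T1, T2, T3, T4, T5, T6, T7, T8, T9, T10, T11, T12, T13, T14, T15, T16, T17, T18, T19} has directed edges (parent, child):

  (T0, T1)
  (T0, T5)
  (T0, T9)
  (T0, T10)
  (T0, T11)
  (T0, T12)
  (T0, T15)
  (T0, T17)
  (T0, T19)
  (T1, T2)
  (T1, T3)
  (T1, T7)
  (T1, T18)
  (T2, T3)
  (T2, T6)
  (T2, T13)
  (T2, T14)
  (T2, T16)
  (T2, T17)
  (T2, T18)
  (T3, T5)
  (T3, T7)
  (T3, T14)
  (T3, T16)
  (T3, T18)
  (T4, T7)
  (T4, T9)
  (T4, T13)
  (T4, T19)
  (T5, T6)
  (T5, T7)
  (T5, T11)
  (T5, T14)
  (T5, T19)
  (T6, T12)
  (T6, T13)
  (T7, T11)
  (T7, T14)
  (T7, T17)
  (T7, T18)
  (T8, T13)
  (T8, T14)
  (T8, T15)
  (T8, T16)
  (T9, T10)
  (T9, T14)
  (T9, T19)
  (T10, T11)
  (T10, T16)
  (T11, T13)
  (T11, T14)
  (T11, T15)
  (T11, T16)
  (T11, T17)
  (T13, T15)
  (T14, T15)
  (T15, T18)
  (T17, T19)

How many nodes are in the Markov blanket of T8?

14

T8 has no parents.
Children of T8: T13, T14, T15, T16.
For each child, the remaining parents (spouses of T8):
  T13's other parents are T2, T4, T6, T11.
  T14's other parents are T2, T3, T5, T7, T9, T11.
  T15's other parents are T0, T11, T13, T14.
  T16's other parents are T2, T3, T10, T11.
MB(T8) = {T0, T2, T3, T4, T5, T6, T7, T9, T10, T11, T13, T14, T15, T16}, which has 14 nodes.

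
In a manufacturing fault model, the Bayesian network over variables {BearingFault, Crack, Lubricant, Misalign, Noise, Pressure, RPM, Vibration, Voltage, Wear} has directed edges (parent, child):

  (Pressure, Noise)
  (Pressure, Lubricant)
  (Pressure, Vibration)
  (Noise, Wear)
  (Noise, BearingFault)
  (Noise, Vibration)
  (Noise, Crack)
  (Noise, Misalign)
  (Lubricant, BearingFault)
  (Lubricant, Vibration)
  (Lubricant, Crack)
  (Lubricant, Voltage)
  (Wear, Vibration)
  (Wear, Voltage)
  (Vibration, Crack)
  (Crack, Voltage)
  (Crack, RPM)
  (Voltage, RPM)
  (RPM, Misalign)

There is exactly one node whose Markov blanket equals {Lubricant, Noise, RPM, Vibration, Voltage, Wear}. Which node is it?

Crack

The target node must have every member of {Lubricant, Noise, RPM, Vibration, Voltage, Wear} as a parent, child, or co-parent, and no others.
Parents of Crack: Lubricant, Noise, Vibration; children: RPM, Voltage; co-parents: Lubricant, Voltage, Wear.
These exactly cover the given set, so the node is Crack.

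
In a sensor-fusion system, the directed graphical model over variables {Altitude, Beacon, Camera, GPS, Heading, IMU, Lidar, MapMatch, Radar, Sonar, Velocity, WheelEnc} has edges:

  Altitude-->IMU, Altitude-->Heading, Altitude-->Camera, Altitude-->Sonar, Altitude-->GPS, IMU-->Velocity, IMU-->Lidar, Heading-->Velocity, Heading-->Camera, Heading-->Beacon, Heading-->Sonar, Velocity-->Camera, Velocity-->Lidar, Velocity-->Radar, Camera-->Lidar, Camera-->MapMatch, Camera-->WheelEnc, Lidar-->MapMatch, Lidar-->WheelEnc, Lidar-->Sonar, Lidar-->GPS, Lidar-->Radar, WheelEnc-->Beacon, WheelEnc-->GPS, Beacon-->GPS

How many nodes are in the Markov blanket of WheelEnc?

Recall MB(v) = parents ∪ children ∪ spouses, where spouses are the other parents of v's children.
WheelEnc's children: Beacon, GPS.
WheelEnc has parents Camera, Lidar.
Co-parents of WheelEnc (other parents of its children):
  parents(Beacon) \ {WheelEnc} = {Heading}.
  parents(GPS) \ {WheelEnc} = {Altitude, Beacon, Lidar}.
MB(WheelEnc) = {Altitude, Beacon, Camera, GPS, Heading, Lidar}, which has 6 nodes.

6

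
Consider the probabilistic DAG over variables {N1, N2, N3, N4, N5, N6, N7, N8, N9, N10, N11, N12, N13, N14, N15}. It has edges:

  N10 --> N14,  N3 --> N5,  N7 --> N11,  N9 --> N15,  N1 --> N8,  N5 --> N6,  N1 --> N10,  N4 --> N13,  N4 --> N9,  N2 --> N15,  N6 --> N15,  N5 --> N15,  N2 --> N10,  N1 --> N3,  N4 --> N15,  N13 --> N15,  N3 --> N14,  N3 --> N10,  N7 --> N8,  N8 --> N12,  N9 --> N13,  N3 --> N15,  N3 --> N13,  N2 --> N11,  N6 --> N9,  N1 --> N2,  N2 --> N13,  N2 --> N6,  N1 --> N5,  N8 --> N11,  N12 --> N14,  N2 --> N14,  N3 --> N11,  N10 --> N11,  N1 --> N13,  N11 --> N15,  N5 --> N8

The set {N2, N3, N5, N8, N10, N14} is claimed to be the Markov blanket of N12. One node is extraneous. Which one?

By definition, MB(N12) is built from N12's parents, N12's children, and the co-parents of N12.
N12 has child N14.
Pa(N12) = {N8}.
Parents of each child, excluding N12:
  N14's other parents are N2, N3, N10.
MB(N12) = {N2, N3, N8, N10, N14}.
N5 is neither a parent, child, nor co-parent of N12, so it does not belong.

N5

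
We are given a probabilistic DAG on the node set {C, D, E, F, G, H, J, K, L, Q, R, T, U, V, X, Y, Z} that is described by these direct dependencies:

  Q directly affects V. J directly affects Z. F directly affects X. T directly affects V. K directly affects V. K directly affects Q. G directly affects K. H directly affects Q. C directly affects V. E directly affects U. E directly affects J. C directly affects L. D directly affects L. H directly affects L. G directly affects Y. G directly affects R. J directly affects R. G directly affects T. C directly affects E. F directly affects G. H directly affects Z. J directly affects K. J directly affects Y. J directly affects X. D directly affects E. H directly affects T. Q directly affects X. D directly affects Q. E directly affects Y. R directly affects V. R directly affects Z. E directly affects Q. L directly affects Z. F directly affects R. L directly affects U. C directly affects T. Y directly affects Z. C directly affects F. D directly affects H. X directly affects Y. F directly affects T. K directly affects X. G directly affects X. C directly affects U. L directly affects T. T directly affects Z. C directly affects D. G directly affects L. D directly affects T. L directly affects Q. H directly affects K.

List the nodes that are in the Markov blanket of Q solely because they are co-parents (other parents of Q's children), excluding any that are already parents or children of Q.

Children of Q: V, X.
  V: C, K, R, T
  X: F, G, J, K
Excluding nodes already adjacent to Q (D, E, H, K, L, V, X), the co-parent-only contribution is {C, F, G, J, R, T}.

{C, F, G, J, R, T}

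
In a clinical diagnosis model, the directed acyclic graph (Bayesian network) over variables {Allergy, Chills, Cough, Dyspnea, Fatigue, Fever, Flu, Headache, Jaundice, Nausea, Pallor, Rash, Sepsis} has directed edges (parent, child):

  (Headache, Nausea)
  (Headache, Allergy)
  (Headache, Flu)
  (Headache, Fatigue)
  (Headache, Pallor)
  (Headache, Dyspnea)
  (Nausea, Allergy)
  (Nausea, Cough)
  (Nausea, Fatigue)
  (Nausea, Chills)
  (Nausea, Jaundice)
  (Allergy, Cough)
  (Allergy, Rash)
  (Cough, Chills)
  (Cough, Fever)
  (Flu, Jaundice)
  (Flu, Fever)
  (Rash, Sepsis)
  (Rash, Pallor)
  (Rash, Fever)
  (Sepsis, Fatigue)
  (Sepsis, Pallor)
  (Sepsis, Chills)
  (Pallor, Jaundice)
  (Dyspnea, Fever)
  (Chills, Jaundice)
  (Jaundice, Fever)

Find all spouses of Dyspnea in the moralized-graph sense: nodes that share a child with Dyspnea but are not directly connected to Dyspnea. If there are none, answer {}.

{Cough, Flu, Jaundice, Rash}

Children of Dyspnea: Fever.
  parents(Fever) \ {Dyspnea} = {Cough, Flu, Jaundice, Rash}.
Excluding nodes already adjacent to Dyspnea (Fever, Headache), the co-parent-only contribution is {Cough, Flu, Jaundice, Rash}.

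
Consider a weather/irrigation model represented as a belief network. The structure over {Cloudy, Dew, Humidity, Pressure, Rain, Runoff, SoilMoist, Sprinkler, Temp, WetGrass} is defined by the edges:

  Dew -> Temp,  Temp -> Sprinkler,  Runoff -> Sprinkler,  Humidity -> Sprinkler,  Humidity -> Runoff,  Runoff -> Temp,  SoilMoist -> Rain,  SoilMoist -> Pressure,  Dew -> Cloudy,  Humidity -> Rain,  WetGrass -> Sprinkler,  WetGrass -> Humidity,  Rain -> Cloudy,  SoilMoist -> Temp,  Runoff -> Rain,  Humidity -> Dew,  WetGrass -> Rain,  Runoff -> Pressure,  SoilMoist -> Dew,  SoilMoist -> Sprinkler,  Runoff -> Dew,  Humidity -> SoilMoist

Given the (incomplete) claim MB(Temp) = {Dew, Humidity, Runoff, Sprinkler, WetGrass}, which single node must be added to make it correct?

Parents of Temp: Dew, Runoff, SoilMoist.
Ch(Temp) = {Sprinkler}.
Parents of each child, excluding Temp:
  Sprinkler's other parents are Humidity, Runoff, SoilMoist, WetGrass.
MB(Temp) = {Dew, Humidity, Runoff, SoilMoist, Sprinkler, WetGrass}.
Comparing with the claimed set, SoilMoist is missing.

SoilMoist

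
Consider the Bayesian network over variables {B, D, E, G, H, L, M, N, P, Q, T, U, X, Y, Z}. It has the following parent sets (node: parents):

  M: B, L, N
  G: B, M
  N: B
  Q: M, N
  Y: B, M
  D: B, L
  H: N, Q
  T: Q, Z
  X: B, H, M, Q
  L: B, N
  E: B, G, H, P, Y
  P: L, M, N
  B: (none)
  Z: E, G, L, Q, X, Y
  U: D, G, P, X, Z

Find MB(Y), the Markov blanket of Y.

A node's Markov blanket = Pa ∪ Ch ∪ (parents of Ch other than the node itself).
Children of Y: E, Z.
Y's parents: B, M.
Parents of each child, excluding Y:
  parents(E) \ {Y} = {B, G, H, P}.
  Z also has parents E, G, L, Q, X.
MB(Y) = {B, E, G, H, L, M, P, Q, X, Z}.

{B, E, G, H, L, M, P, Q, X, Z}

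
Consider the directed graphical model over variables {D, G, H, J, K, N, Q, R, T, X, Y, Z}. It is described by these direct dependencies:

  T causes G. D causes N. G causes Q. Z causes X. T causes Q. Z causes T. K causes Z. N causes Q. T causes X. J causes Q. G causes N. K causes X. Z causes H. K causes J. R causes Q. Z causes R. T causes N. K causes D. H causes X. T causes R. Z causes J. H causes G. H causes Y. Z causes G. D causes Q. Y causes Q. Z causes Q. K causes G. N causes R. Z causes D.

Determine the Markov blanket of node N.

Pa(N) = {D, G, T}.
Ch(N) = {Q, R}.
For each child, the remaining parents (spouses of N):
  R's other parents are T, Z.
  parents(Q) \ {N} = {D, G, J, R, T, Y, Z}.
Taking the union gives {D, G, J, Q, R, T, Y, Z}.

{D, G, J, Q, R, T, Y, Z}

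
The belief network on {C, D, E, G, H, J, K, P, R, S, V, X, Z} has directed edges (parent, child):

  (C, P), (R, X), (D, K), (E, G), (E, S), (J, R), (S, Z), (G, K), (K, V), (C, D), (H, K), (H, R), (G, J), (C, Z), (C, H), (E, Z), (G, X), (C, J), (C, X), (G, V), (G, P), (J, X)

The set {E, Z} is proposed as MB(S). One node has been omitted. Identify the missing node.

C

S has child Z.
S's parents: E.
Parents of each child, excluding S:
  Z: C, E
MB(S) = {C, E, Z}.
Comparing with the claimed set, C is missing.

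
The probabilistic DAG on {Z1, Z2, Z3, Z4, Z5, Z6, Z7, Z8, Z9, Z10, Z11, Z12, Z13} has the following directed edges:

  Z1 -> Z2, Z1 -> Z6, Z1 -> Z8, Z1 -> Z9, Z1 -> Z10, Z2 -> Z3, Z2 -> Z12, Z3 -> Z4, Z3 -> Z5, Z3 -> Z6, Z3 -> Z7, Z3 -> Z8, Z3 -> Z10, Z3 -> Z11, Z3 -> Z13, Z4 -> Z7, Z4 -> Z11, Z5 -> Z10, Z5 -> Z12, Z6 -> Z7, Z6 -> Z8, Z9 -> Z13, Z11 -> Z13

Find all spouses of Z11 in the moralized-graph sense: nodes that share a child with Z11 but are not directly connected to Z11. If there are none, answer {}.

Children of Z11: Z13.
  Z13 also has parents Z3, Z9.
Excluding nodes already adjacent to Z11 (Z3, Z4, Z13), the co-parent-only contribution is {Z9}.

{Z9}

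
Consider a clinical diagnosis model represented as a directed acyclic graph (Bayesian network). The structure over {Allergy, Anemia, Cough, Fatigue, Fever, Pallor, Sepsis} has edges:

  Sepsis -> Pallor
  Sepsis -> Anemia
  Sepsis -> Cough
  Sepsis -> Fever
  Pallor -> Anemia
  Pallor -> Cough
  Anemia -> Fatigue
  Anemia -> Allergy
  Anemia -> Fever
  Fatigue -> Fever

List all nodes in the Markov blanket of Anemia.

{Allergy, Fatigue, Fever, Pallor, Sepsis}

Children of Anemia: Allergy, Fatigue, Fever.
Anemia's parents: Pallor, Sepsis.
Parents of each child, excluding Anemia:
  Fatigue has no other parent.
  Allergy has no other parent.
  parents(Fever) \ {Anemia} = {Fatigue, Sepsis}.
MB(Anemia) = {Allergy, Fatigue, Fever, Pallor, Sepsis}.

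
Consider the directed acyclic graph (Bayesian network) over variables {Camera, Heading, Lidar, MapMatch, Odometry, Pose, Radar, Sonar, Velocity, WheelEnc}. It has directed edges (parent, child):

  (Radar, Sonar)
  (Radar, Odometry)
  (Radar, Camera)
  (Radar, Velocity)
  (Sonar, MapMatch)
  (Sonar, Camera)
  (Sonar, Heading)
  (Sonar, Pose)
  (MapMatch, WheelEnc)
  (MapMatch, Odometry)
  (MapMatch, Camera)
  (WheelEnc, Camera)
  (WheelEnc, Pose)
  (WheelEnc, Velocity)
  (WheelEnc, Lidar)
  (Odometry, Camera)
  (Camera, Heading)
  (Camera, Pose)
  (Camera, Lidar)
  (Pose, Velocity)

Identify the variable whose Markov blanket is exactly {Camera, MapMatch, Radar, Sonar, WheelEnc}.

The target node must have every member of {Camera, MapMatch, Radar, Sonar, WheelEnc} as a parent, child, or co-parent, and no others.
Parents of Odometry: MapMatch, Radar; children: Camera; co-parents: MapMatch, Radar, Sonar, WheelEnc.
These exactly cover the given set, so the node is Odometry.

Odometry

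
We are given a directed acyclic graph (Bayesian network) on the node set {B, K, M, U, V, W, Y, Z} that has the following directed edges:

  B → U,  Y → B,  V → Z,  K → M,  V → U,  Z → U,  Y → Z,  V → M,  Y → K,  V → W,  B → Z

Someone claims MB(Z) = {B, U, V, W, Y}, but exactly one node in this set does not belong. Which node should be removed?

W

Ch(Z) = {U}.
Z's parents: B, V, Y.
Co-parents of Z (other parents of its children):
  parents(U) \ {Z} = {B, V}.
MB(Z) = {B, U, V, Y}.
W is neither a parent, child, nor co-parent of Z, so it does not belong.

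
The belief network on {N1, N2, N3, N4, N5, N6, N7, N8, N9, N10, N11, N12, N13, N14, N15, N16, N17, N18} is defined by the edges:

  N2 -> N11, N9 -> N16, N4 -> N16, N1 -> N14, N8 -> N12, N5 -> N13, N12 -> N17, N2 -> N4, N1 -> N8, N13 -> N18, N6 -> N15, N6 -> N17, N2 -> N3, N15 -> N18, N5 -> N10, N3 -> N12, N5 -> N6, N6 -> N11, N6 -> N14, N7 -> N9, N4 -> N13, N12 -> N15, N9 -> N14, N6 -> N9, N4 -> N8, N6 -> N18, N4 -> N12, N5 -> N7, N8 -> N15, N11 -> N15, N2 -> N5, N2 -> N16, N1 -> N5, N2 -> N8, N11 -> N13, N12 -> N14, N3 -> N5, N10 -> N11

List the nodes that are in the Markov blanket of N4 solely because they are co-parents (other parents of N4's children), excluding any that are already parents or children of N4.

Children of N4: N8, N12, N13, N16.
  N8: N1, N2
  N12: N3, N8
  N13: N5, N11
  N16: N2, N9
Excluding nodes already adjacent to N4 (N2, N8, N12, N13, N16), the co-parent-only contribution is {N1, N3, N5, N9, N11}.

{N1, N3, N5, N9, N11}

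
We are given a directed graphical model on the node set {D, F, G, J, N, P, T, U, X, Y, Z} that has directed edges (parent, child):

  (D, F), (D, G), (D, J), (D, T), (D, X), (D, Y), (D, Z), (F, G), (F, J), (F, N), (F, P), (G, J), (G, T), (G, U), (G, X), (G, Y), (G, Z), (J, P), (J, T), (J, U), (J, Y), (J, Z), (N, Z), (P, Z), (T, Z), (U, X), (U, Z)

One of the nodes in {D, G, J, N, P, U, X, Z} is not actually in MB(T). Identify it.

Pa(T) = {D, G, J}.
T has child Z.
Parents of each child, excluding T:
  Z: D, G, J, N, P, U
MB(T) = {D, G, J, N, P, U, Z}.
X is neither a parent, child, nor co-parent of T, so it does not belong.

X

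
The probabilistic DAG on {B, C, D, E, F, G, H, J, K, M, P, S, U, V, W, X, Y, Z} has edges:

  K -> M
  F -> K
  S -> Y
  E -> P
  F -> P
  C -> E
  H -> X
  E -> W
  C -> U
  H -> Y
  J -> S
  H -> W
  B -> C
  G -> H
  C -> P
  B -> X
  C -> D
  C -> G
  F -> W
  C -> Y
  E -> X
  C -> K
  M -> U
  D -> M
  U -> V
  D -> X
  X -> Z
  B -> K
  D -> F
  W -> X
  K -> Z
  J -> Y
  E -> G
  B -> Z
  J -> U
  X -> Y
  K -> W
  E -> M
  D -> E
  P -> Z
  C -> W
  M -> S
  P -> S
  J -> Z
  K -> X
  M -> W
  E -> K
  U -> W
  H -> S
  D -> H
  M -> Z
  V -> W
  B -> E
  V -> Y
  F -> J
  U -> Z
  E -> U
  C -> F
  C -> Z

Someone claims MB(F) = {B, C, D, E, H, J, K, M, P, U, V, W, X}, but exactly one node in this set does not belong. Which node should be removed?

X

Recall MB(v) = parents ∪ children ∪ spouses, where spouses are the other parents of v's children.
F has children J, K, P, W.
Pa(F) = {C, D}.
Other parents of F's children:
  J: —
  K: B, C, E
  P: C, E
  W: C, E, H, K, M, U, V
MB(F) = {B, C, D, E, H, J, K, M, P, U, V, W}.
X is neither a parent, child, nor co-parent of F, so it does not belong.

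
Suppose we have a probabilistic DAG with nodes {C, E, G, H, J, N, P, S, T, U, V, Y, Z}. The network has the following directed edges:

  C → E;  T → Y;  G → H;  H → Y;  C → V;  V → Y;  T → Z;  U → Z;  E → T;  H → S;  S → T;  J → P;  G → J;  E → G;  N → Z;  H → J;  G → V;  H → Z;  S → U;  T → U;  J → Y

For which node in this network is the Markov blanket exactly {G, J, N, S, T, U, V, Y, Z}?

H

The target node must have every member of {G, J, N, S, T, U, V, Y, Z} as a parent, child, or co-parent, and no others.
Parents of H: G; children: J, S, Y, Z; co-parents: G, J, N, T, U, V.
These exactly cover the given set, so the node is H.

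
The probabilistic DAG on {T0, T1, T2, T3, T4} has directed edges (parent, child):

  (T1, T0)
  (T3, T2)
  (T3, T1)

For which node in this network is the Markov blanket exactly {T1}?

T0

The target node must have every member of {T1} as a parent, child, or co-parent, and no others.
Parents of T0: T1; children: none; co-parents: none.
These exactly cover the given set, so the node is T0.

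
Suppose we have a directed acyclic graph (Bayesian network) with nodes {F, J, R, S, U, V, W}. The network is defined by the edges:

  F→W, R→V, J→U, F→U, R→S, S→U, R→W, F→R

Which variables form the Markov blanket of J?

By definition, MB(J) is built from J's parents, J's children, and the co-parents of J.
J has no parents.
J has child U.
For each child, the remaining parents (spouses of J):
  U also has parents F, S.
MB(J) = {F, S, U}.

{F, S, U}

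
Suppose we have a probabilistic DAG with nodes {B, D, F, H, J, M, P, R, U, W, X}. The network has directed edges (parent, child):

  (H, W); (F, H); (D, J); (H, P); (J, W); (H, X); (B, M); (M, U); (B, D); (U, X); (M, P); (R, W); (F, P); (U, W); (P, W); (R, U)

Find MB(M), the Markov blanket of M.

Parents of M: B.
M's children: P, U.
Co-parents of M (other parents of its children):
  P also has parents F, H.
  U also has parent R.
So the Markov blanket of M is {B, F, H, P, R, U}.

{B, F, H, P, R, U}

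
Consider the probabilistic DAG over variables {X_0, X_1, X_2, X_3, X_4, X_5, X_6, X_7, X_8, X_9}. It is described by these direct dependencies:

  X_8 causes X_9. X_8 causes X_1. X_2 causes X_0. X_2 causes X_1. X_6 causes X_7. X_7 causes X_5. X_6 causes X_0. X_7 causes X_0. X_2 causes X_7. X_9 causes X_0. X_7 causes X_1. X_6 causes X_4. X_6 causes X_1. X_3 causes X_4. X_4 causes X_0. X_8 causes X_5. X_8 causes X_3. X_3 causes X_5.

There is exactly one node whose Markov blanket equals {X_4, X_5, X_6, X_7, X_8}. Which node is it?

X_3

The target node must have every member of {X_4, X_5, X_6, X_7, X_8} as a parent, child, or co-parent, and no others.
Parents of X_3: X_8; children: X_4, X_5; co-parents: X_6, X_7, X_8.
These exactly cover the given set, so the node is X_3.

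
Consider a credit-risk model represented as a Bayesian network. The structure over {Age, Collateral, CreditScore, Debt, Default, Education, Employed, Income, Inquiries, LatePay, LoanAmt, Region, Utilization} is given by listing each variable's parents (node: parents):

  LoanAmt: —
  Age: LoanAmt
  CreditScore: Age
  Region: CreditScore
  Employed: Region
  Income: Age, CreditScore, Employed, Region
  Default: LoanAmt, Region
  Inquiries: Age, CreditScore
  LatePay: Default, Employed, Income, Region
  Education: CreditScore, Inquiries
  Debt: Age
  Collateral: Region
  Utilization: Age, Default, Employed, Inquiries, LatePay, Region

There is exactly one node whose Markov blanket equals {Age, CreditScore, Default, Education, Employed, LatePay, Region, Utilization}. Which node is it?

The target node must have every member of {Age, CreditScore, Default, Education, Employed, LatePay, Region, Utilization} as a parent, child, or co-parent, and no others.
Parents of Inquiries: Age, CreditScore; children: Education, Utilization; co-parents: Age, CreditScore, Default, Employed, LatePay, Region.
These exactly cover the given set, so the node is Inquiries.

Inquiries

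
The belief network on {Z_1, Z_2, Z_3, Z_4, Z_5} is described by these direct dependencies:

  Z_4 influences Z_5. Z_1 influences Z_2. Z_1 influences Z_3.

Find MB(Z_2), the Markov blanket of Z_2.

By definition, MB(Z_2) is built from Z_2's parents, Z_2's children, and the co-parents of Z_2.
Parents of Z_2: Z_1.
Z_2's children: none.
With no children, Z_2 has no spouses; the co-parent set is empty.
So the Markov blanket of Z_2 is {Z_1}.

{Z_1}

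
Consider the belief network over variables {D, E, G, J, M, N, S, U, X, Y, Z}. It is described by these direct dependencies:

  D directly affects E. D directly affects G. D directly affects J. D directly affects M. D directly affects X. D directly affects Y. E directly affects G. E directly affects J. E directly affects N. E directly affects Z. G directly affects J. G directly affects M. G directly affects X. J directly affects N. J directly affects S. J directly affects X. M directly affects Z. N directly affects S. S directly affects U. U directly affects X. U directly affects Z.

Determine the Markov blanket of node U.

Recall MB(v) = parents ∪ children ∪ spouses, where spouses are the other parents of v's children.
U's parents: S.
Ch(U) = {X, Z}.
For each child, the remaining parents (spouses of U):
  X's other parents are D, G, J.
  Z also has parents E, M.
Union: {S} ∪ {X, Z} ∪ {D, E, G, J, M} = {D, E, G, J, M, S, X, Z}.

{D, E, G, J, M, S, X, Z}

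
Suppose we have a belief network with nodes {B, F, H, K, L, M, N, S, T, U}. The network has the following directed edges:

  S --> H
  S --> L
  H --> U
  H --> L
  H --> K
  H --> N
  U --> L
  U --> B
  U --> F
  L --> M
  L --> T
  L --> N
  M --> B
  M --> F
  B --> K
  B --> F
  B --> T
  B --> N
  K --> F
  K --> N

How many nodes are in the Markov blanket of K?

K's children: F, N.
Pa(K) = {B, H}.
Other parents of K's children:
  F's other parents are B, M, U.
  N's other parents are B, H, L.
MB(K) = {B, F, H, L, M, N, U}, which has 7 nodes.

7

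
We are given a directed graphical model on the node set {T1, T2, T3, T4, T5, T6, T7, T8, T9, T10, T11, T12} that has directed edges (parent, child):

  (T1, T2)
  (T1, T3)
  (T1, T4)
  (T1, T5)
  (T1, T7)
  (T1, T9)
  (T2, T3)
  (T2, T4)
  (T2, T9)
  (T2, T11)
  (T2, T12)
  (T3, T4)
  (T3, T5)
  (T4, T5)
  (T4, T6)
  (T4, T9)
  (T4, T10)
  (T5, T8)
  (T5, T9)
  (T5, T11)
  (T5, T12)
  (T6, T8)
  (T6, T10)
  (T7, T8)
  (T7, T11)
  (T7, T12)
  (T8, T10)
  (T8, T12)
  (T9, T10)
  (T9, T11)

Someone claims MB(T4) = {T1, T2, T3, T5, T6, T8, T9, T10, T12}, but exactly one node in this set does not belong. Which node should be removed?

T12

T4 has parents T1, T2, T3.
Children of T4: T5, T6, T9, T10.
Parents of each child, excluding T4:
  T5: T1, T3
  T6: —
  T9: T1, T2, T5
  T10: T6, T8, T9
MB(T4) = {T1, T2, T3, T5, T6, T8, T9, T10}.
T12 is neither a parent, child, nor co-parent of T4, so it does not belong.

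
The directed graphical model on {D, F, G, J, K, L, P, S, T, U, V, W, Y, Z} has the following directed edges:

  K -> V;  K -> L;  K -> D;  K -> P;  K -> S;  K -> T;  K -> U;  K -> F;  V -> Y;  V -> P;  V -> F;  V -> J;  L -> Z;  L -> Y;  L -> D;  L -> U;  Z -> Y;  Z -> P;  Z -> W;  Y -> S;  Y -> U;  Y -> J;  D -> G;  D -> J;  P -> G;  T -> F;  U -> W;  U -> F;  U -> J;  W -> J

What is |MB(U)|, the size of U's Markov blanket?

A node's Markov blanket = Pa ∪ Ch ∪ (parents of Ch other than the node itself).
U's parents: K, L, Y.
U has children F, J, W.
Parents of each child, excluding U:
  W's other parent is Z.
  F also has parents K, T, V.
  parents(J) \ {U} = {D, V, W, Y}.
MB(U) = {D, F, J, K, L, T, V, W, Y, Z}, which has 10 nodes.

10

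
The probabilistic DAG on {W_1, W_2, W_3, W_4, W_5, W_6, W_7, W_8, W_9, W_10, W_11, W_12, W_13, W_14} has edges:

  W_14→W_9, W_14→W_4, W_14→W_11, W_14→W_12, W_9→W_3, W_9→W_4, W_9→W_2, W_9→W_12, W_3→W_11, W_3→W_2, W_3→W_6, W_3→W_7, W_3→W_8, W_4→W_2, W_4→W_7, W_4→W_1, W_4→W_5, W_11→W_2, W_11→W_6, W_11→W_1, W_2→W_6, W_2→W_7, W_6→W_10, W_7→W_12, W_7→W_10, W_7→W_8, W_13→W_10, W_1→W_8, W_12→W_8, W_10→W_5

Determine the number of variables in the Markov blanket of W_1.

6

By definition, MB(W_1) is built from W_1's parents, W_1's children, and the co-parents of W_1.
W_1's children: W_8.
Pa(W_1) = {W_4, W_11}.
For each child, the remaining parents (spouses of W_1):
  W_8's other parents are W_3, W_7, W_12.
MB(W_1) = {W_3, W_4, W_7, W_8, W_11, W_12}, which has 6 nodes.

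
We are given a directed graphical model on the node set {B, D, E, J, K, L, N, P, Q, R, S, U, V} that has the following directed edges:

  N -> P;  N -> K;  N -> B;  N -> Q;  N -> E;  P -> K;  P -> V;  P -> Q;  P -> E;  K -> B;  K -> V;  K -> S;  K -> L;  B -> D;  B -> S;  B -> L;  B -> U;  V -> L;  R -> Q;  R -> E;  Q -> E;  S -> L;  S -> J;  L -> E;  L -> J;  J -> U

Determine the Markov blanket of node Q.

Recall MB(v) = parents ∪ children ∪ spouses, where spouses are the other parents of v's children.
Pa(Q) = {N, P, R}.
Children of Q: E.
Other parents of Q's children:
  parents(E) \ {Q} = {L, N, P, R}.
So the Markov blanket of Q is {E, L, N, P, R}.

{E, L, N, P, R}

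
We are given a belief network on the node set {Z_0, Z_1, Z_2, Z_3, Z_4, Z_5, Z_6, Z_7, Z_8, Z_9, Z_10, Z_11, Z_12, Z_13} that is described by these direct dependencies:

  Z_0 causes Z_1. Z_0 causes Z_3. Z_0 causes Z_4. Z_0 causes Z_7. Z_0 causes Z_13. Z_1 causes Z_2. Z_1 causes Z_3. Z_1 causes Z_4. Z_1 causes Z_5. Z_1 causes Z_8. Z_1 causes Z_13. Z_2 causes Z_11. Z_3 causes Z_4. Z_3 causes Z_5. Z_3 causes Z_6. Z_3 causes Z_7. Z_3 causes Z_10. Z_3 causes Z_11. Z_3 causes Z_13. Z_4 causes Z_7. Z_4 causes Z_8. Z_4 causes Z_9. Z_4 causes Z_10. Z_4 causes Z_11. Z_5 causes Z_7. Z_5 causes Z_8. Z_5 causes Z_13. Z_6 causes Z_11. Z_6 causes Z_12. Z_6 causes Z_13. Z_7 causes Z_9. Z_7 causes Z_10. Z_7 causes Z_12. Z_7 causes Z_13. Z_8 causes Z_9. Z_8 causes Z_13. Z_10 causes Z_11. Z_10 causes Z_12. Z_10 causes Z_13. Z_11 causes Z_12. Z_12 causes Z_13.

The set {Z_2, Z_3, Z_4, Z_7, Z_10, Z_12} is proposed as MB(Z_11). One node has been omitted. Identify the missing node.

Z_6

Recall MB(v) = parents ∪ children ∪ spouses, where spouses are the other parents of v's children.
Children of Z_11: Z_12.
Pa(Z_11) = {Z_2, Z_3, Z_4, Z_6, Z_10}.
For each child, the remaining parents (spouses of Z_11):
  parents(Z_12) \ {Z_11} = {Z_6, Z_7, Z_10}.
MB(Z_11) = {Z_2, Z_3, Z_4, Z_6, Z_7, Z_10, Z_12}.
Comparing with the claimed set, Z_6 is missing.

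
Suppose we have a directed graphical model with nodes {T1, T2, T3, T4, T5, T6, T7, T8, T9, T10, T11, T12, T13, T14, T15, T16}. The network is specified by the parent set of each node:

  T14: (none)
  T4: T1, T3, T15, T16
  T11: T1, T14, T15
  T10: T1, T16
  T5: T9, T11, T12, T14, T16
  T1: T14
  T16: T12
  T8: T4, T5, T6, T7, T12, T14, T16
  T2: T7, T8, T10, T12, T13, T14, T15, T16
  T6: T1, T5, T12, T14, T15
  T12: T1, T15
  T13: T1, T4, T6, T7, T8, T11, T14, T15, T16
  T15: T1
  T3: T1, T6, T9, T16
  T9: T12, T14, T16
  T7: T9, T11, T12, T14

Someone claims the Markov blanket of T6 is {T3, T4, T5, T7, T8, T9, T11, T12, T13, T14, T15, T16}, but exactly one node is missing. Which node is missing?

T1

T6's parents: T1, T5, T12, T14, T15.
Children of T6: T3, T8, T13.
For each child, the remaining parents (spouses of T6):
  T3 also has parents T1, T9, T16.
  parents(T8) \ {T6} = {T4, T5, T7, T12, T14, T16}.
  parents(T13) \ {T6} = {T1, T4, T7, T8, T11, T14, T15, T16}.
MB(T6) = {T1, T3, T4, T5, T7, T8, T9, T11, T12, T13, T14, T15, T16}.
Comparing with the claimed set, T1 is missing.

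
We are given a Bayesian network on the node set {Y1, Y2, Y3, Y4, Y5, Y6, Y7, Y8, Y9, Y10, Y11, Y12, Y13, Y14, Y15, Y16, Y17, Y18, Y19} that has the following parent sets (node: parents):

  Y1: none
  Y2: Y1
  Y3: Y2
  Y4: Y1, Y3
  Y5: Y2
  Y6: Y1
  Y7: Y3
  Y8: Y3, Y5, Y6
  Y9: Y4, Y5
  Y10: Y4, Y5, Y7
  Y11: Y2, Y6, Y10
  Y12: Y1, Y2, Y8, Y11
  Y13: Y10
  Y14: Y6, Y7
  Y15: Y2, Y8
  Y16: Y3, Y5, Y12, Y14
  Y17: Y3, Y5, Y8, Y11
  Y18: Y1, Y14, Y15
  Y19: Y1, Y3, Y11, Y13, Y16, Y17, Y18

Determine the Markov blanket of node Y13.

{Y1, Y3, Y10, Y11, Y16, Y17, Y18, Y19}

By definition, MB(Y13) is built from Y13's parents, Y13's children, and the co-parents of Y13.
Parents of Y13: Y10.
Children of Y13: Y19.
For each child, the remaining parents (spouses of Y13):
  Y19's other parents are Y1, Y3, Y11, Y16, Y17, Y18.
Union: {Y10} ∪ {Y19} ∪ {Y1, Y3, Y11, Y16, Y17, Y18} = {Y1, Y3, Y10, Y11, Y16, Y17, Y18, Y19}.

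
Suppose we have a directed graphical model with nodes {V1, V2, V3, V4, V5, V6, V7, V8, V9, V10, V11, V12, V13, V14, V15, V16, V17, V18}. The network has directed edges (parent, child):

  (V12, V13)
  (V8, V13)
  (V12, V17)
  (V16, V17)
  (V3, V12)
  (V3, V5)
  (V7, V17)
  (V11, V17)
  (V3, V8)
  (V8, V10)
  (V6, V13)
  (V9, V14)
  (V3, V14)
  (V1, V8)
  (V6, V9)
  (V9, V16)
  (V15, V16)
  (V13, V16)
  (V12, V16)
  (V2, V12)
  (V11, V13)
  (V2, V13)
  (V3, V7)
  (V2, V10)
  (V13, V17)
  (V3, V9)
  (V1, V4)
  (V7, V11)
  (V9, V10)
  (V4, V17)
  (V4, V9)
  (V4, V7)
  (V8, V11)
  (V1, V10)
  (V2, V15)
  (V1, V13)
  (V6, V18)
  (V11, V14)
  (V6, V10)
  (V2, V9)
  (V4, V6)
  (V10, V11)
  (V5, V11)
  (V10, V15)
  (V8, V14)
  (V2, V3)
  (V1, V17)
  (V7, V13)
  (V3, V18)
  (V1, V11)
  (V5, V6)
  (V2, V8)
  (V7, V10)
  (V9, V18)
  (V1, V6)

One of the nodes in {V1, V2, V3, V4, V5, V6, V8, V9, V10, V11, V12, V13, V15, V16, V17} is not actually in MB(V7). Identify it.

V7 has children V10, V11, V13, V17.
Pa(V7) = {V3, V4}.
Other parents of V7's children:
  V10: V1, V2, V6, V8, V9
  V11: V1, V5, V8, V10
  V13: V1, V2, V6, V8, V11, V12
  V17: V1, V4, V11, V12, V13, V16
MB(V7) = {V1, V2, V3, V4, V5, V6, V8, V9, V10, V11, V12, V13, V16, V17}.
V15 is neither a parent, child, nor co-parent of V7, so it does not belong.

V15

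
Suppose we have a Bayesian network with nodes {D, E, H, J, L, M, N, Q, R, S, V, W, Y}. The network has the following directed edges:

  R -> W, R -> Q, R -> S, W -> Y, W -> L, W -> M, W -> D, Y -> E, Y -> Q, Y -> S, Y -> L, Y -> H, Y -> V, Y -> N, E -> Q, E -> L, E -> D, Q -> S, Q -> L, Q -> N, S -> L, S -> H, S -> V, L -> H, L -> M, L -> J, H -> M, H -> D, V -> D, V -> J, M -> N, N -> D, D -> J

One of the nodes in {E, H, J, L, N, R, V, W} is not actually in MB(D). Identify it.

R

A node's Markov blanket = Pa ∪ Ch ∪ (parents of Ch other than the node itself).
D has child J.
D has parents E, H, N, V, W.
For each child, the remaining parents (spouses of D):
  J: L, V
MB(D) = {E, H, J, L, N, V, W}.
R is neither a parent, child, nor co-parent of D, so it does not belong.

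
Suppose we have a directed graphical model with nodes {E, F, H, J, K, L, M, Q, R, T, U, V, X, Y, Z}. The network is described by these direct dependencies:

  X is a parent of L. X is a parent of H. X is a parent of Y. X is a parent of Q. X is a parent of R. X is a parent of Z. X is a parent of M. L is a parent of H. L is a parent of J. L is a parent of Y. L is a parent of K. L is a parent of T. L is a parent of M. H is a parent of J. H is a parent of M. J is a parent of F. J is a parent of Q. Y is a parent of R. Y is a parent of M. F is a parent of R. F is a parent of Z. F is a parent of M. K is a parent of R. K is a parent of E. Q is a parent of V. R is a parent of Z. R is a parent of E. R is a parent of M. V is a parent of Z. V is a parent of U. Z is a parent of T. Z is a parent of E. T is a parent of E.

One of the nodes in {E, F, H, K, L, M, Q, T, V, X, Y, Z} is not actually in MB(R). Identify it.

Recall MB(v) = parents ∪ children ∪ spouses, where spouses are the other parents of v's children.
Children of R: E, M, Z.
R's parents: F, K, X, Y.
For each child, the remaining parents (spouses of R):
  Z: F, V, X
  E: K, T, Z
  M: F, H, L, X, Y
MB(R) = {E, F, H, K, L, M, T, V, X, Y, Z}.
Q is neither a parent, child, nor co-parent of R, so it does not belong.

Q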